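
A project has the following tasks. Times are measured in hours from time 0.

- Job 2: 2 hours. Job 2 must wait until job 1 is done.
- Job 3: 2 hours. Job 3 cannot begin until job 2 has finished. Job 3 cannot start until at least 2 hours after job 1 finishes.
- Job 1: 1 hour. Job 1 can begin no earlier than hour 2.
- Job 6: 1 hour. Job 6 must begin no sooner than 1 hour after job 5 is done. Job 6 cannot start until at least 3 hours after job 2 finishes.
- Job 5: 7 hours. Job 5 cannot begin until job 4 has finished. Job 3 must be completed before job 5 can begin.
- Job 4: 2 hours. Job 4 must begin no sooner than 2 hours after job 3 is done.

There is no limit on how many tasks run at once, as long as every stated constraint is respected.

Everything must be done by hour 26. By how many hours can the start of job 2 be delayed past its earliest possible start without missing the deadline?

Job 1 waits on its own release at hour 2, so it starts at hour 2 and finishes at 2 + 1 = hour 3.
After job 1 (finishes hour 3), job 2 can start at hour 3 and finishes at hour 5.

Working backward from the deadline:
Job 6 must finish by hour 26; it takes 1 hour, so it must start by 26 − 1 = hour 25.
Since job 6 (must start by hour 25, minus 1-hour gap → hour 24) depends on it, job 5 must finish by hour 24. Backing off its 7-hour duration gives a latest start of hour 17.
Since job 5 (must start by hour 17) depends on it, job 4 must finish by hour 17. Backing off its 2-hour duration gives a latest start of hour 15.
Job 3 feeds job 4 (must start by hour 15, minus 2-hour gap → hour 13); job 5 (must start by hour 17). Taking the minimum, job 3 must finish by hour 13 and start by 13 − 2 = hour 11.
Job 2 must finish in time for job 3 (must start by hour 11); job 6 (must start by hour 25, minus 3-hour gap → hour 22). The tightest is hour 11, so job 2 must start by 11 − 2 = hour 9.
So job 2 can start as early as hour 3 and as late as hour 9, giving 9 − 3 = 6 hours of slack.

6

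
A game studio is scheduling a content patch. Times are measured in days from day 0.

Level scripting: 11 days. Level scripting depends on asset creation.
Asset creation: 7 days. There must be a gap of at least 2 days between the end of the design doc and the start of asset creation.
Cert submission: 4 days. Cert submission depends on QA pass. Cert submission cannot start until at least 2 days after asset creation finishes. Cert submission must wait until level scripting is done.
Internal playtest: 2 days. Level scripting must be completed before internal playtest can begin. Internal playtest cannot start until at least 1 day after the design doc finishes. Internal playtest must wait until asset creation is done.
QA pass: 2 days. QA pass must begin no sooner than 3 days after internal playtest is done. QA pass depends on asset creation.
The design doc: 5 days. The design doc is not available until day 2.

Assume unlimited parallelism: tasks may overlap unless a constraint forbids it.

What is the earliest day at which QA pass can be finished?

34

The design doc waits on its own release at day 2, so it starts at day 2 and finishes at 2 + 5 = day 7.
Asset creation cannot begin until the design doc (finishes day 7, plus 2-day gap → day 9). It runs from day 9 to 9 + 7 = day 16.
Level scripting cannot begin until asset creation (finishes day 16). It runs from day 16 to 16 + 11 = day 27.
Internal playtest needs all of level scripting (finishes day 27); the design doc (finishes day 7, plus 1-day gap → day 8); asset creation (finishes day 16). That puts its earliest start at day 27; it finishes at 27 + 2 = day 29.
QA pass cannot start until internal playtest (finishes day 29, plus 3-day gap → day 32); asset creation (finishes day 16). The controlling bound is day 32, so QA pass finishes at 32 + 2 = day 34.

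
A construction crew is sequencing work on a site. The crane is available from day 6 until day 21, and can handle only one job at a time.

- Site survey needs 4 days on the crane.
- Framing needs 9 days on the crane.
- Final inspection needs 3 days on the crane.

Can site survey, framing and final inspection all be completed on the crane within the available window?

No

The crane window is 21 − 6 = 15 days.
Running back to back, the jobs need 4 + 9 + 3 = 16 days on the crane.
Since 16 > 15, they cannot all fit.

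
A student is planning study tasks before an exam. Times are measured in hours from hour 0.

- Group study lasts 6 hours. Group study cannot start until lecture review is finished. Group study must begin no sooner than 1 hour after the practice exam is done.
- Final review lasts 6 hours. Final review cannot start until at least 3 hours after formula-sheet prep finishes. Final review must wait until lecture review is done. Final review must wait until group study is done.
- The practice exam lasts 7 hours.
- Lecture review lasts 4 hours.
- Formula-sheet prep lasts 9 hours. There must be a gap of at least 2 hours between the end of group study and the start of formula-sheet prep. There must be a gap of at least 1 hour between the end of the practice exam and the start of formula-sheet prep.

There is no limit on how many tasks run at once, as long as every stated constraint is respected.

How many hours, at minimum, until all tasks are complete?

The practice exam can start immediately at hour 0; it finishes at hour 7.
Lecture review can start immediately at hour 0; it finishes at hour 4.
For group study: lecture review (finishes hour 4); the practice exam (finishes hour 7, plus 1-hour gap → hour 8). Taking the maximum gives a start of hour 8, and it finishes at 8 + 6 = hour 14.
Formula-sheet prep has to wait for group study (finishes hour 14, plus 2-hour gap → hour 16); the practice exam (finishes hour 7, plus 1-hour gap → hour 8). The latest of these is hour 16, so formula-sheet prep runs hour 16 to 16 + 9 = hour 25.
Final review needs all of formula-sheet prep (finishes hour 25, plus 3-hour gap → hour 28); lecture review (finishes hour 4); group study (finishes hour 14). That puts its earliest start at hour 28; it finishes at 28 + 6 = hour 34.
All tasks are finished once the last one completes. Finish times: Lecture review at 4, The practice exam at 7, Group study at 14, Formula-sheet prep at 25, Final review at 34. The latest is hour 34.

34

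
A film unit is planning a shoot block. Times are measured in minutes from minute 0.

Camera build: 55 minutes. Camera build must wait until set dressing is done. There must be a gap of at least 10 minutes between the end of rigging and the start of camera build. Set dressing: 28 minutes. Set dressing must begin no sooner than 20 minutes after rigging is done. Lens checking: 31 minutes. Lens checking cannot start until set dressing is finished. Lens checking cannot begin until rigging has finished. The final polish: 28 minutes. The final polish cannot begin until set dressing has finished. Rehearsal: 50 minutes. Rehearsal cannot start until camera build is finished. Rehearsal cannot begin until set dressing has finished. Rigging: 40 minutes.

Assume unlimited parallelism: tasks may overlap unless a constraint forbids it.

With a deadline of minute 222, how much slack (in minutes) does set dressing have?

29

Nothing blocks rigging, so it runs from minute 0 to minute 40.
Set dressing waits on rigging (finishes minute 40, plus 20-minute gap → minute 60), so it starts at minute 60 and finishes at 60 + 28 = minute 88.

Working backward from the deadline:
Rehearsal must finish by minute 222; it takes 50 minutes, so it must start by 222 − 50 = minute 172.
Camera build must finish before rehearsal (must start by minute 172). With a 55-minute duration, camera build must start by 172 − 55 = minute 117.
Lens checking has no dependents, so it just needs to finish by minute 222. Starting by 222 − 31 = minute 191 achieves that.
To finish by minute 222, the final polish (duration 28) must start no later than minute 194.
Set dressing feeds camera build (must start by minute 117); lens checking (must start by minute 191); rehearsal (must start by minute 172); the final polish (must start by minute 194). Taking the minimum, set dressing must finish by minute 117 and start by 117 − 28 = minute 89.
So set dressing can start as early as minute 60 and as late as minute 89, giving 89 − 60 = 29 minutes of slack.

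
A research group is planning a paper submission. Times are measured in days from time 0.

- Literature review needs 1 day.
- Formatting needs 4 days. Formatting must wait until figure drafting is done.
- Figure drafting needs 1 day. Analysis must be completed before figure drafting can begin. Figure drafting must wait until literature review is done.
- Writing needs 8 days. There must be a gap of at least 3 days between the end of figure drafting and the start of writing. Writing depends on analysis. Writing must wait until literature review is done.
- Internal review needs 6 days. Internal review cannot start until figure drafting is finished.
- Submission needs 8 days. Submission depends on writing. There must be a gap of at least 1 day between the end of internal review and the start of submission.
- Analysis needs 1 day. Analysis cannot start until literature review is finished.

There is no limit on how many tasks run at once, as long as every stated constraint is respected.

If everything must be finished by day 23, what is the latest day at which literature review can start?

To finish by day 23, submission (duration 8) must start no later than day 15.
Writing feeds into submission (must start by day 15); so writing must finish by day 15 and therefore start by day 7.
Since submission (must start by day 15, minus 1-day gap → day 14) depends on it, internal review must finish by day 14. Backing off its 6-day duration gives a latest start of day 8.
To finish by day 23, formatting (duration 4) must start no later than day 19.
For figure drafting: writing (must start by day 7, minus 3-day gap → day 4); internal review (must start by day 8); formatting (must start by day 19). The most restrictive is day 4; with a 1-day duration, figure drafting must start by day 3.
For analysis: figure drafting (must start by day 3); writing (must start by day 7). The most restrictive is day 3; with a 1-day duration, analysis must start by day 2.
Literature review feeds analysis (must start by day 2); figure drafting (must start by day 3); writing (must start by day 7). Taking the minimum, literature review must finish by day 2 and start by 2 − 1 = day 1.

1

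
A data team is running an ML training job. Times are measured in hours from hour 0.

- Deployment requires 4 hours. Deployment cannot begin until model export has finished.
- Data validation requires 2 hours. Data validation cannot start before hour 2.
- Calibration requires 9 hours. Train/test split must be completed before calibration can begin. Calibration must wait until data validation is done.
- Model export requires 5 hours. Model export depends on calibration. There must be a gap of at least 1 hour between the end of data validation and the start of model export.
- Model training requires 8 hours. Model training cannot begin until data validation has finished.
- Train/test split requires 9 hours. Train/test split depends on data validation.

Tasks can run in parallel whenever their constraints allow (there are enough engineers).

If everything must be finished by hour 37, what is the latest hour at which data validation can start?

To finish by hour 37, deployment (duration 4) must start no later than hour 33.
Since deployment (must start by hour 33) depends on it, model export must finish by hour 33. Backing off its 5-hour duration gives a latest start of hour 28.
Calibration feeds into model export (must start by hour 28); so calibration must finish by hour 28 and therefore start by hour 19.
Train/test split has to be done before calibration (must start by hour 19). That means finishing by hour 19, i.e. starting by 19 − 9 = hour 10.
Model training must finish by hour 37; it takes 8 hours, so it must start by 37 − 8 = hour 29.
For data validation: train/test split (must start by hour 10); model training (must start by hour 29); calibration (must start by hour 19); model export (must start by hour 28, minus 1-hour gap → hour 27). The most restrictive is hour 10; with a 2-hour duration, data validation must start by hour 8.

8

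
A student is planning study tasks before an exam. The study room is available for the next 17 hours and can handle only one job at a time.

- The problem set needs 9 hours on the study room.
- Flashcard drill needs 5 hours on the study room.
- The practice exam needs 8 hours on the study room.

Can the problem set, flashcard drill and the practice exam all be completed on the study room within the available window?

No

Running back to back, the jobs need 9 + 5 + 8 = 22 hours on the study room.
Since 22 > 17, they cannot all fit.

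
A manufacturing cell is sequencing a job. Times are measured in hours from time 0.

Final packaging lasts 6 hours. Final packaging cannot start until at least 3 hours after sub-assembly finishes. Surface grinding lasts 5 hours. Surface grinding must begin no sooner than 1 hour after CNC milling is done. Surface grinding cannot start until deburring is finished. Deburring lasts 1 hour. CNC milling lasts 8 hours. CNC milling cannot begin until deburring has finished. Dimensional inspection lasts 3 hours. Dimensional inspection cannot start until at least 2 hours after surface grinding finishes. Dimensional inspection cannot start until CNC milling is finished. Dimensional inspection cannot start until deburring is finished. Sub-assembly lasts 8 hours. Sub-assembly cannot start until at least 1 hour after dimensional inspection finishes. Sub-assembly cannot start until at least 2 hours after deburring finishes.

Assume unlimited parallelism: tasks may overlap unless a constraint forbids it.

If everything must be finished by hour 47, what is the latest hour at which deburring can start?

Final packaging has no dependents, so it just needs to finish by hour 47. Starting by 47 − 6 = hour 41 achieves that.
Sub-assembly feeds into final packaging (must start by hour 41, minus 3-hour gap → hour 38); so sub-assembly must finish by hour 38 and therefore start by hour 30.
Dimensional inspection feeds into sub-assembly (must start by hour 30, minus 1-hour gap → hour 29); so dimensional inspection must finish by hour 29 and therefore start by hour 26.
Surface grinding feeds into dimensional inspection (must start by hour 26, minus 2-hour gap → hour 24); so surface grinding must finish by hour 24 and therefore start by hour 19.
CNC milling has several dependents: surface grinding (must start by hour 19, minus 1-hour gap → hour 18); dimensional inspection (must start by hour 26). The earliest of those limits is hour 18, so CNC milling must start by 18 − 8 = hour 10.
For deburring: CNC milling (must start by hour 10); surface grinding (must start by hour 19); dimensional inspection (must start by hour 26); sub-assembly (must start by hour 30, minus 2-hour gap → hour 28). The most restrictive is hour 10; with a 1-hour duration, deburring must start by hour 9.

9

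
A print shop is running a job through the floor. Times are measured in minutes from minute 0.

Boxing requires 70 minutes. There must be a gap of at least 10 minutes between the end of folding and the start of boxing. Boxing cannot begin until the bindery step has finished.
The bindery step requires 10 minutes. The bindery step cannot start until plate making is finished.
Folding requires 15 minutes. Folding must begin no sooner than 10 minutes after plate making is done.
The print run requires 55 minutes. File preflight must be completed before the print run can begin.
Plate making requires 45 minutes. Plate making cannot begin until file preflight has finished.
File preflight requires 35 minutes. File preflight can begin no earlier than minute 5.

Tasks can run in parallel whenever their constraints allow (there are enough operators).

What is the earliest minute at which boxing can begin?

120

File preflight waits on its own release at minute 5, so it starts at minute 5 and finishes at 5 + 35 = minute 40.
Plate making cannot begin until file preflight (finishes minute 40). It runs from minute 40 to 40 + 45 = minute 85.
The bindery step waits on plate making (finishes minute 85), so it starts at minute 85 and finishes at 85 + 10 = minute 95.
After plate making (finishes minute 85, plus 10-minute gap → minute 95), folding can start at minute 95 and finishes at minute 110.
Boxing waits on folding (finishes minute 110, plus 10-minute gap → minute 120); the bindery step (finishes minute 95). The latest of these is minute 120, which is the earliest boxing can start.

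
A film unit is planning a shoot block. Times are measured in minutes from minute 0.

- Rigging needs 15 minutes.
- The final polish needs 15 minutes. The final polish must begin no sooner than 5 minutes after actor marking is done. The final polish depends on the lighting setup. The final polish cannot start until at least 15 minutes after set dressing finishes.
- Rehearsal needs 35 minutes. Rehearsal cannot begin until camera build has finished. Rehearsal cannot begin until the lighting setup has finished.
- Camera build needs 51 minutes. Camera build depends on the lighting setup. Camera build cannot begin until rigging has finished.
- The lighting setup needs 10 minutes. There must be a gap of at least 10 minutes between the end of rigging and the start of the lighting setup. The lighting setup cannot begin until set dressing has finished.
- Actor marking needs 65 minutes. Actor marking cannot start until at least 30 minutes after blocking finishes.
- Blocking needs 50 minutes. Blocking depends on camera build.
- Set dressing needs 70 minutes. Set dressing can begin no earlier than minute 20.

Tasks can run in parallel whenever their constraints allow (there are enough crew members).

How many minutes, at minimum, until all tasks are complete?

316

Set dressing waits on its own release at minute 20, so it starts at minute 20 and finishes at 20 + 70 = minute 90.
Rigging has no prerequisites, so it starts at minute 0 and finishes at minute 15.
The lighting setup cannot start until rigging (finishes minute 15, plus 10-minute gap → minute 25); set dressing (finishes minute 90). The controlling bound is minute 90, so the lighting setup finishes at 90 + 10 = minute 100.
For camera build: the lighting setup (finishes minute 100); rigging (finishes minute 15). Taking the maximum gives a start of minute 100, and it finishes at 100 + 51 = minute 151.
For rehearsal: camera build (finishes minute 151); the lighting setup (finishes minute 100). Taking the maximum gives a start of minute 151, and it finishes at 151 + 35 = minute 186.
Blocking waits on camera build (finishes minute 151), so it starts at minute 151 and finishes at 151 + 50 = minute 201.
Actor marking waits on blocking (finishes minute 201, plus 30-minute gap → minute 231), so it starts at minute 231 and finishes at 231 + 65 = minute 296.
The final polish needs all of actor marking (finishes minute 296, plus 5-minute gap → minute 301); the lighting setup (finishes minute 100); set dressing (finishes minute 90, plus 15-minute gap → minute 105). That puts its earliest start at minute 301; it finishes at 301 + 15 = minute 316.
All tasks are finished once the last one completes. Finish times: Rigging at 15, Set dressing at 90, The lighting setup at 100, Camera build at 151, Blocking at 201, Actor marking at 296, Rehearsal at 186, The final polish at 316. The latest is minute 316.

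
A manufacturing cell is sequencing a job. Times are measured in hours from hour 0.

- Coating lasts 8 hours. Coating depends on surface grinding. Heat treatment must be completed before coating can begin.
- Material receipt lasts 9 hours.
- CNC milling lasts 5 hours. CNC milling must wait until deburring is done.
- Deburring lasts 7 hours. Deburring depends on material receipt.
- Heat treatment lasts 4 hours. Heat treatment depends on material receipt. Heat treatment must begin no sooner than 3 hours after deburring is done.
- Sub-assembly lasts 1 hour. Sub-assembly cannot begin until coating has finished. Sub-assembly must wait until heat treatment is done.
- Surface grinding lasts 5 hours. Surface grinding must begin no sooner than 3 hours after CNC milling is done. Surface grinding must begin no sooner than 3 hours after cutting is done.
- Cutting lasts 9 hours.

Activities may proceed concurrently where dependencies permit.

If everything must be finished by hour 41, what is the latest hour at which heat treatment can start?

28

Nothing follows sub-assembly; the deadline of hour 41 is its only limit. It must start by 41 − 1 = hour 40.
Since sub-assembly (must start by hour 40) depends on it, coating must finish by hour 40. Backing off its 8-hour duration gives a latest start of hour 32.
Heat treatment feeds coating (must start by hour 32); sub-assembly (must start by hour 40). Taking the minimum, heat treatment must finish by hour 32 and start by 32 − 4 = hour 28.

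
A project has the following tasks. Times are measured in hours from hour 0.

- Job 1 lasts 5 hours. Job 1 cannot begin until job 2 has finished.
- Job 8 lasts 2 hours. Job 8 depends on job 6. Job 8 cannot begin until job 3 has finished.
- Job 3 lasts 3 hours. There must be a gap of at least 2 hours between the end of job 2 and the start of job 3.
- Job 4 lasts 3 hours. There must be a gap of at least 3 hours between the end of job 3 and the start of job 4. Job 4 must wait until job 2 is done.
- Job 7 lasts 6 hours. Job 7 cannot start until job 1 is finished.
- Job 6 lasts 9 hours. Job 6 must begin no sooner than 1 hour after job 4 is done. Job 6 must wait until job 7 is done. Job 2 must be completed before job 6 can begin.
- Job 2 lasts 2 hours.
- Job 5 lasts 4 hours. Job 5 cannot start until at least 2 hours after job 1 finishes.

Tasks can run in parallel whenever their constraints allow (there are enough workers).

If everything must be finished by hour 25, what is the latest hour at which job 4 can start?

Job 8 has no dependents, so it just needs to finish by hour 25. Starting by 25 − 2 = hour 23 achieves that.
Job 6 feeds into job 8 (must start by hour 23); so job 6 must finish by hour 23 and therefore start by hour 14.
Job 4 has to be done before job 6 (must start by hour 14, minus 1-hour gap → hour 13). That means finishing by hour 13, i.e. starting by 13 − 3 = hour 10.

10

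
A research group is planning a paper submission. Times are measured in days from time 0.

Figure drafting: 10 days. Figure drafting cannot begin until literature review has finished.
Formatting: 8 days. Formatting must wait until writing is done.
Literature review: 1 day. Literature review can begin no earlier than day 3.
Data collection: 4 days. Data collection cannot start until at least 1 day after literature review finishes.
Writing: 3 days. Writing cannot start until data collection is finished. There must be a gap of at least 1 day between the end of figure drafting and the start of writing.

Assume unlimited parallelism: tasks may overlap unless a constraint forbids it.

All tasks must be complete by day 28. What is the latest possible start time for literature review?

5

Formatting must finish by day 28; it takes 8 days, so it must start by 28 − 8 = day 20.
Since formatting (must start by day 20) depends on it, writing must finish by day 20. Backing off its 3-day duration gives a latest start of day 17.
Data collection feeds into writing (must start by day 17); so data collection must finish by day 17 and therefore start by day 13.
Since writing (must start by day 17, minus 1-day gap → day 16) depends on it, figure drafting must finish by day 16. Backing off its 10-day duration gives a latest start of day 6.
Literature review feeds data collection (must start by day 13, minus 1-day gap → day 12); figure drafting (must start by day 6). Taking the minimum, literature review must finish by day 6 and start by 6 − 1 = day 5.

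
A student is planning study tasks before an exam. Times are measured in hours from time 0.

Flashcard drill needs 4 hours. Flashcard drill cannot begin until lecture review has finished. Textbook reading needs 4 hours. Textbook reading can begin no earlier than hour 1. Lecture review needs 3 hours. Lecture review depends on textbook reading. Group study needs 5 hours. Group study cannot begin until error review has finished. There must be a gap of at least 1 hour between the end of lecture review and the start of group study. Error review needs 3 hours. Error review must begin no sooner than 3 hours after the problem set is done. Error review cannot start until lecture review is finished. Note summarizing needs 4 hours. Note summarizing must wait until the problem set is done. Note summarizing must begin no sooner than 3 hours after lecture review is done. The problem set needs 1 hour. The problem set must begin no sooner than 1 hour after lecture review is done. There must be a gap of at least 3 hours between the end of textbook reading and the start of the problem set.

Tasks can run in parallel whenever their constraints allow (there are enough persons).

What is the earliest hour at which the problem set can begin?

9

After its own release at hour 1, textbook reading can start at hour 1 and finishes at hour 5.
After textbook reading (finishes hour 5), lecture review can start at hour 5 and finishes at hour 8.
The problem set waits on lecture review (finishes hour 8, plus 1-hour gap → hour 9); textbook reading (finishes hour 5, plus 3-hour gap → hour 8). The latest of these is hour 9, which is the earliest the problem set can start.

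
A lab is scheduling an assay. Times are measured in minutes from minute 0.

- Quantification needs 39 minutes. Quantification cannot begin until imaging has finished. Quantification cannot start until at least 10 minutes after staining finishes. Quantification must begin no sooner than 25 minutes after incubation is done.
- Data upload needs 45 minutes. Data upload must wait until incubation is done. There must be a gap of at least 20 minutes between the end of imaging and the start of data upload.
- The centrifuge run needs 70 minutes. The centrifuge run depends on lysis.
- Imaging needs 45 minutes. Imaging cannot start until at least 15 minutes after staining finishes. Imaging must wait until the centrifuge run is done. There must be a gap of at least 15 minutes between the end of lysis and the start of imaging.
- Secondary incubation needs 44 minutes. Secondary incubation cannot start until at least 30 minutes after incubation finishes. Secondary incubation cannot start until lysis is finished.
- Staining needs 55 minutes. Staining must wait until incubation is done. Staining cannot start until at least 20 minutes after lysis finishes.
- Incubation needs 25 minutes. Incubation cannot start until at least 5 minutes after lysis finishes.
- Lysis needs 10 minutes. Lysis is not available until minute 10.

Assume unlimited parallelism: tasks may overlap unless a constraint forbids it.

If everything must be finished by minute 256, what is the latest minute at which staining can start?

To finish by minute 256, quantification (duration 39) must start no later than minute 217.
Nothing follows data upload; the deadline of minute 256 is its only limit. It must start by 256 − 45 = minute 211.
Imaging has several dependents: quantification (must start by minute 217); data upload (must start by minute 211, minus 20-minute gap → minute 191). The earliest of those limits is minute 191, so imaging must start by 191 − 45 = minute 146.
Staining has several dependents: imaging (must start by minute 146, minus 15-minute gap → minute 131); quantification (must start by minute 217, minus 10-minute gap → minute 207). The earliest of those limits is minute 131, so staining must start by 131 − 55 = minute 76.

76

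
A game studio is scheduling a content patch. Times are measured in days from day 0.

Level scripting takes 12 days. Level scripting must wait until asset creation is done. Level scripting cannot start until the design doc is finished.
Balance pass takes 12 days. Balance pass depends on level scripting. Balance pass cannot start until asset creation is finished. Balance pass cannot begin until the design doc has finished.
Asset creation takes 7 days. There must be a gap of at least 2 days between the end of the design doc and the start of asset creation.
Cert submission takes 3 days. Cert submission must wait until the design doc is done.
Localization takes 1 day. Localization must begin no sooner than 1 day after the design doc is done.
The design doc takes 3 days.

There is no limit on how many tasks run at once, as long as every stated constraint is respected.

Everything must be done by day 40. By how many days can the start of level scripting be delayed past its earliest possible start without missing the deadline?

The design doc can start immediately at day 0; it finishes at day 3.
Asset creation waits on the design doc (finishes day 3, plus 2-day gap → day 5), so it starts at day 5 and finishes at 5 + 7 = day 12.
Level scripting has to wait for asset creation (finishes day 12); the design doc (finishes day 3). The latest of these is day 12, so level scripting runs day 12 to 12 + 12 = day 24.

Working backward from the deadline:
To finish by day 40, balance pass (duration 12) must start no later than day 28.
Level scripting has to be done before balance pass (must start by day 28). That means finishing by day 28, i.e. starting by 28 − 12 = day 16.
So level scripting can start as early as day 12 and as late as day 16, giving 16 − 12 = 4 days of slack.

4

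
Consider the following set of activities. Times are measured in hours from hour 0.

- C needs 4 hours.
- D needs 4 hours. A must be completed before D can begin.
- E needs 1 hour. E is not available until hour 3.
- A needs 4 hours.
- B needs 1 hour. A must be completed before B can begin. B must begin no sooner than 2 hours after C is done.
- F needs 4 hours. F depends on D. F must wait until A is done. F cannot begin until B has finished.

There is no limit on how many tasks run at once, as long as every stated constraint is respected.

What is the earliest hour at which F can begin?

C has no prerequisites, so it starts at hour 0 and finishes at hour 4.
A can start immediately at hour 0; it finishes at hour 4.
D cannot begin until A (finishes hour 4). It runs from hour 4 to 4 + 4 = hour 8.
B cannot start until A (finishes hour 4); C (finishes hour 4, plus 2-hour gap → hour 6). The controlling bound is hour 6, so B finishes at 6 + 1 = hour 7.
F waits on D (finishes hour 8); A (finishes hour 4); B (finishes hour 7). The latest of these is hour 8, which is the earliest F can start.

8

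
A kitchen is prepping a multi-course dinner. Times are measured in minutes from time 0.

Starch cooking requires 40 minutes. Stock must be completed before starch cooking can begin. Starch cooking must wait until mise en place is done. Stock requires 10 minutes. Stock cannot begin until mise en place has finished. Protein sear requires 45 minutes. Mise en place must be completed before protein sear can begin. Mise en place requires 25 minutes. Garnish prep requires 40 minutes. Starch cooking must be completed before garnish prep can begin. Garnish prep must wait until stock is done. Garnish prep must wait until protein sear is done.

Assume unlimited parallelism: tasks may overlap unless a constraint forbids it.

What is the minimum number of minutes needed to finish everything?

115

Mise en place has no prerequisites, so it starts at minute 0 and finishes at minute 25.
Protein sear waits on mise en place (finishes minute 25), so it starts at minute 25 and finishes at 25 + 45 = minute 70.
Stock waits on mise en place (finishes minute 25), so it starts at minute 25 and finishes at 25 + 10 = minute 35.
For starch cooking: stock (finishes minute 35); mise en place (finishes minute 25). Taking the maximum gives a start of minute 35, and it finishes at 35 + 40 = minute 75.
Garnish prep has to wait for starch cooking (finishes minute 75); stock (finishes minute 35); protein sear (finishes minute 70). The latest of these is minute 75, so garnish prep runs minute 75 to 75 + 40 = minute 115.
All tasks are finished once the last one completes. Finish times: Mise en place at 25, Stock at 35, Protein sear at 70, Starch cooking at 75, Garnish prep at 115. The latest is minute 115.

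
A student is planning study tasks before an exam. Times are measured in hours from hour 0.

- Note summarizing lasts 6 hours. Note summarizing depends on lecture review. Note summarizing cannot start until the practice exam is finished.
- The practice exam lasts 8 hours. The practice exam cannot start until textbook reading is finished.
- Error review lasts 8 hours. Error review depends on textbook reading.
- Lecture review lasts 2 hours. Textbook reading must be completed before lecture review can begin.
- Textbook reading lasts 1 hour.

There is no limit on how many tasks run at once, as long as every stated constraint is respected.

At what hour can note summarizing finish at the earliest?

Textbook reading can start immediately at hour 0; it finishes at hour 1.
The practice exam cannot begin until textbook reading (finishes hour 1). It runs from hour 1 to 1 + 8 = hour 9.
Lecture review cannot begin until textbook reading (finishes hour 1). It runs from hour 1 to 1 + 2 = hour 3.
Note summarizing has to wait for lecture review (finishes hour 3); the practice exam (finishes hour 9). The latest of these is hour 9, so note summarizing runs hour 9 to 9 + 6 = hour 15.

15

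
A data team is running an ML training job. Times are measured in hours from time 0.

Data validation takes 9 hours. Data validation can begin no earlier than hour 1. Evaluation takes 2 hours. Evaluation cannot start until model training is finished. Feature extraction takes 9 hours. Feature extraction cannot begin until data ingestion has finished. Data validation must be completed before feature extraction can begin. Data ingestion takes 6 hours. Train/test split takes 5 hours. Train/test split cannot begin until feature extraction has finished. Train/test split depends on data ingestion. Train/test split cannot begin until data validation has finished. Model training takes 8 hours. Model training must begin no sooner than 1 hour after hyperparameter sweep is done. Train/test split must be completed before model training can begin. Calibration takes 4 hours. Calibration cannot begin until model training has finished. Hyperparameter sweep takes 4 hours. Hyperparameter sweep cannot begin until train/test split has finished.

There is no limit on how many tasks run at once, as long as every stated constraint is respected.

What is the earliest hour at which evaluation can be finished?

39

After its own release at hour 1, data validation can start at hour 1 and finishes at hour 10.
Data ingestion can start immediately at hour 0; it finishes at hour 6.
Feature extraction has to wait for data ingestion (finishes hour 6); data validation (finishes hour 10). The latest of these is hour 10, so feature extraction runs hour 10 to 10 + 9 = hour 19.
Train/test split has to wait for feature extraction (finishes hour 19); data ingestion (finishes hour 6); data validation (finishes hour 10). The latest of these is hour 19, so train/test split runs hour 19 to 19 + 5 = hour 24.
Hyperparameter sweep cannot begin until train/test split (finishes hour 24). It runs from hour 24 to 24 + 4 = hour 28.
Model training has to wait for hyperparameter sweep (finishes hour 28, plus 1-hour gap → hour 29); train/test split (finishes hour 24). The latest of these is hour 29, so model training runs hour 29 to 29 + 8 = hour 37.
Evaluation waits on model training (finishes hour 37), so it starts at hour 37 and finishes at 37 + 2 = hour 39.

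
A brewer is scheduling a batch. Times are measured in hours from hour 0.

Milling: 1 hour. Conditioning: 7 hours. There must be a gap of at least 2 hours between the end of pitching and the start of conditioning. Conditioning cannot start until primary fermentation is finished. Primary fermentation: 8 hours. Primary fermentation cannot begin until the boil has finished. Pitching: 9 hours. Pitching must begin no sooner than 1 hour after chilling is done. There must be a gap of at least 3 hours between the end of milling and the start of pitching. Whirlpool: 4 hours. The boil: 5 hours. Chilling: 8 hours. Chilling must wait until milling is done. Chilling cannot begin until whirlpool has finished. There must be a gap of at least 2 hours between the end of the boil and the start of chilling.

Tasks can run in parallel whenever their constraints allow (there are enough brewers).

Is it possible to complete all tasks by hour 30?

No

Whirlpool can start immediately at hour 0; it finishes at hour 4.
The boil can start immediately at hour 0; it finishes at hour 5.
After the boil (finishes hour 5), primary fermentation can start at hour 5 and finishes at hour 13.
Milling can start immediately at hour 0; it finishes at hour 1.
Chilling has to wait for milling (finishes hour 1); whirlpool (finishes hour 4); the boil (finishes hour 5, plus 2-hour gap → hour 7). The latest of these is hour 7, so chilling runs hour 7 to 7 + 8 = hour 15.
For pitching: chilling (finishes hour 15, plus 1-hour gap → hour 16); milling (finishes hour 1, plus 3-hour gap → hour 4). Taking the maximum gives a start of hour 16, and it finishes at 16 + 9 = hour 25.
Conditioning cannot start until pitching (finishes hour 25, plus 2-hour gap → hour 27); primary fermentation (finishes hour 13). The controlling bound is hour 27, so conditioning finishes at 27 + 7 = hour 34.
The earliest everything can be done is hour 34, which is after the deadline of 30, so it is not possible.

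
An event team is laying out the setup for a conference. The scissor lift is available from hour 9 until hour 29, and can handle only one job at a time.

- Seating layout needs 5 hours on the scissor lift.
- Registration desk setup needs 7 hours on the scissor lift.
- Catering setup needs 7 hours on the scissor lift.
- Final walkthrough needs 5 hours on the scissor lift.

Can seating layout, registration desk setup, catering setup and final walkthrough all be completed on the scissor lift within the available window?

No

The scissor lift window is 29 − 9 = 20 hours.
Running back to back, the jobs need 5 + 7 + 7 + 5 = 24 hours on the scissor lift.
Since 24 > 20, they cannot all fit.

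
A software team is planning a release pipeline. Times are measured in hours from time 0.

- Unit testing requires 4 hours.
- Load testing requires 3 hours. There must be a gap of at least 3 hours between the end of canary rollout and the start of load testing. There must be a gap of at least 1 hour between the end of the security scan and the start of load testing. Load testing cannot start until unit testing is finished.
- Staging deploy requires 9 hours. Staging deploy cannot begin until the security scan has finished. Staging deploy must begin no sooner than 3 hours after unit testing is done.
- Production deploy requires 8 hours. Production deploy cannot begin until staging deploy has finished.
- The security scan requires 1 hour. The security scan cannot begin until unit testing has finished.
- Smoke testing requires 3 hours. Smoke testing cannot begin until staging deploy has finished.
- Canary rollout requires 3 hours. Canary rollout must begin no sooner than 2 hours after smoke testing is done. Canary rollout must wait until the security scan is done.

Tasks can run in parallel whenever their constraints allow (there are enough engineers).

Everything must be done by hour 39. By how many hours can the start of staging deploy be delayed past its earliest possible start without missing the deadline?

9

Nothing blocks unit testing, so it runs from hour 0 to hour 4.
The security scan waits on unit testing (finishes hour 4), so it starts at hour 4 and finishes at 4 + 1 = hour 5.
Staging deploy needs all of the security scan (finishes hour 5); unit testing (finishes hour 4, plus 3-hour gap → hour 7). That puts its earliest start at hour 7; it finishes at 7 + 9 = hour 16.

Working backward from the deadline:
Nothing follows load testing; the deadline of hour 39 is its only limit. It must start by 39 − 3 = hour 36.
Canary rollout has to be done before load testing (must start by hour 36, minus 3-hour gap → hour 33). That means finishing by hour 33, i.e. starting by 33 − 3 = hour 30.
Smoke testing feeds into canary rollout (must start by hour 30, minus 2-hour gap → hour 28); so smoke testing must finish by hour 28 and therefore start by hour 25.
Production deploy must finish by hour 39; it takes 8 hours, so it must start by 39 − 8 = hour 31.
For staging deploy: smoke testing (must start by hour 25); production deploy (must start by hour 31). The most restrictive is hour 25; with a 9-hour duration, staging deploy must start by hour 16.
So staging deploy can start as early as hour 7 and as late as hour 16, giving 16 − 7 = 9 hours of slack.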